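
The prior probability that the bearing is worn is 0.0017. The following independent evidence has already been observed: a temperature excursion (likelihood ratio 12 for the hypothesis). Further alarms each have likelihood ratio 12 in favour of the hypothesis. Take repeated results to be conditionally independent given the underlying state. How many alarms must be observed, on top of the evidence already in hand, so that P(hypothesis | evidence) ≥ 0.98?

Prior odds = 0.0017/0.9983 = 17/9983.
Bayes factor of the evidence already in hand = 12.
Odds after that evidence = (17/9983) × 12 = 204/9983.
Target odds = 0.98/0.02 = 49.
Need 12ⁿ ≥ 49 ÷ (204/9983) = 489167/204.
12³ = 1728 falls short of 489167/204 but 12⁴ = 20736 reaches it, so n = 4.

4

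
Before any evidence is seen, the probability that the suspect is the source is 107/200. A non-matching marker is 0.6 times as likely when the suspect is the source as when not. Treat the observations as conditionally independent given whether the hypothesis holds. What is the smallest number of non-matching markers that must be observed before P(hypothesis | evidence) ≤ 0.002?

13

Prior odds: 0.535 ÷ 0.465 = 107/93.
Likelihood ratio per non-matching marker = 0.6.
Target posterior odds = 0.002/0.998 = 1/499.
Require 0.6ⁿ ≤ 1/499 ÷ (107/93) = 93/53393.
0.6¹² = 531441/244140625 is still above 93/53393 but 0.6¹³ ≈0.00130607 is at or below it, so n = 13.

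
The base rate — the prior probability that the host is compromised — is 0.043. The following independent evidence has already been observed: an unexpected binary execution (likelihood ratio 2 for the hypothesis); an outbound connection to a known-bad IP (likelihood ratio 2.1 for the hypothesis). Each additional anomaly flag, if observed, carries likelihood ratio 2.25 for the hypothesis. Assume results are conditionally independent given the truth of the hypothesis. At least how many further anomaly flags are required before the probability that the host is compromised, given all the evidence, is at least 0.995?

Prior odds = 0.043/0.957 = 43/957.
Combined Bayes factor of the evidence already in hand = 2 × 2.1 = 4.2.
Odds after that evidence = (43/957) × 4.2 = 301/1595.
Target odds = 0.995/0.005 = 199.
Need 2.25ⁿ ≥ 199 ÷ (301/1595) = 317405/301.
2.25⁸ = 43046721/65536 falls short of 317405/301 but 2.25⁹ = 387420489/262144 reaches it, so n = 9.

9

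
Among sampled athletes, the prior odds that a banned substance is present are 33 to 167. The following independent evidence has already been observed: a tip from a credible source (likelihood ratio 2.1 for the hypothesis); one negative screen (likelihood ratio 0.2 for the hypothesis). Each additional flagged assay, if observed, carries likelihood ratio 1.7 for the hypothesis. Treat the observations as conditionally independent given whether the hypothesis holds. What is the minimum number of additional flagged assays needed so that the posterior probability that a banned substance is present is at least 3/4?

7

Prior odds = 33/167.
Combined Bayes factor of the evidence already in hand = 2.1 × 0.2 = 0.42.
Odds after that evidence = (33/167) × 0.42 = 693/8350.
Target odds = 0.75/0.25 = 3.
Need 1.7ⁿ ≥ 3 ÷ (693/8350) = 8350/231.
1.7⁶ = 24137569/1000000 falls short of 8350/231 but 1.7⁷ = 410338673/10000000 reaches it, so n = 7.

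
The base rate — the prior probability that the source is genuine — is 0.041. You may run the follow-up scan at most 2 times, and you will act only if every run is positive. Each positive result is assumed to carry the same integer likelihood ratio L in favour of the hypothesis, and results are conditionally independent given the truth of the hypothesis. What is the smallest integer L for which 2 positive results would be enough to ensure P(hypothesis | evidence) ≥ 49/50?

Prior odds = 0.041/0.959 = 41/959.
Target odds = 0.98/0.02 = 49.
Need L² ≥ 49 ÷ (41/959) = 46991/41.
33² = 1089 < 46991/41 ≤ 1156 = 34², so L = 34.

34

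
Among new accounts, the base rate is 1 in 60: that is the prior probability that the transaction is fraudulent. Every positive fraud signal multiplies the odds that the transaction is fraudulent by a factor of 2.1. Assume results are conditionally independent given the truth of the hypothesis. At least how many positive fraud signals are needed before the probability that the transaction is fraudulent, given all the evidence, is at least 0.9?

9

Prior odds = (1/60)/(59/60) = 1/59.
Likelihood ratio per positive fraud signal = 2.1.
Target posterior odds = 0.9/0.1 = 9.
Need (1/59) × 2.1ⁿ ≥ 9, i.e. 2.1ⁿ ≥ 531.
2.1⁸ ≈378.229 falls short of 531 but 2.1⁹ ≈794.28 reaches it, so n = 9.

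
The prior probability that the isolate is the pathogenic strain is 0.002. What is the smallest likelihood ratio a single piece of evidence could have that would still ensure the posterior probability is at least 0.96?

Prior odds = 0.002/0.998 = 1/499.
Target odds = 0.96/0.04 = 24.
Required Bayes factor = 24 ÷ (1/499) = 11976.

11976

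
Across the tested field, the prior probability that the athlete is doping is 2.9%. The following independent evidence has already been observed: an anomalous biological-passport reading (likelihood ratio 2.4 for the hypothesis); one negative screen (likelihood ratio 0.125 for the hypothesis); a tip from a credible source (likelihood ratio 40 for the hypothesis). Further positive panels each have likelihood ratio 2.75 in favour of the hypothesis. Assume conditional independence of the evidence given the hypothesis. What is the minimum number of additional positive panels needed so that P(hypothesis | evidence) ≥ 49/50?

5

Prior odds = 0.029/0.971 = 29/971.
Combined Bayes factor of the evidence already in hand = 2.4 × 0.125 × 40 = 12.
Odds after that evidence = (29/971) × 12 = 348/971.
Target odds = 0.98/0.02 = 49.
Need 2.75ⁿ ≥ 49 ÷ (348/971) = 47579/348.
2.75⁴ = 57.19140625 falls short of 47579/348 but 2.75⁵ = 161051/1024 reaches it, so n = 5.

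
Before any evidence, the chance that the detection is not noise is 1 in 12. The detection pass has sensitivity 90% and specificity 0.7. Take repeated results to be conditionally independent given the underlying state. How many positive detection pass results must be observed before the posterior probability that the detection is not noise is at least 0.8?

4

Prior odds = (1/12)/(11/12) = 1/11.
False-positive rate = 1 − 0.7 = 0.3; likelihood ratio of a positive = 0.9/0.3 = 3.
Target odds: 0.8 ÷ 0.2 = 4.
Need (1/11) × 3ⁿ ≥ 4, i.e. 3ⁿ ≥ 44.
3³ = 27 falls short of 44 but 3⁴ = 81 reaches it, so n = 4.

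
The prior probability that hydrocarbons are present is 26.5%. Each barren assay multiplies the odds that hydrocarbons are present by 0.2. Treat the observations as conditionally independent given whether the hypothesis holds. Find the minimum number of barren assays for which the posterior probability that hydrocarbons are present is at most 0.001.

4

Prior odds = 0.265/0.735 = 53/147.
Likelihood ratio per barren assay = 0.2.
Target odds: 0.001 ÷ 0.999 = 1/999.
Need (53/147) × 0.2ⁿ ≤ 1/999, i.e. 0.2ⁿ ≤ 49/17649.
0.2³ = 0.008 is still above 49/17649 but 0.2⁴ = 0.0016 is at or below it, so n = 4.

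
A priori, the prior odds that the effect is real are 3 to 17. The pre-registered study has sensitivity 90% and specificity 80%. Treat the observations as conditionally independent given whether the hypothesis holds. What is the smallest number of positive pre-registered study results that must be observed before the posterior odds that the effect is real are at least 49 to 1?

4

Prior odds = 3/17.
False-positive rate = 1 − 0.8 = 0.2; likelihood ratio of a positive = 0.9/0.2 = 4.5.
Target odds = 49.
Require 4.5ⁿ ≥ 49 ÷ (3/17) = 833/3.
4.5³ = 91.125 falls short of 833/3 but 4.5⁴ = 410.0625 reaches it, so n = 4.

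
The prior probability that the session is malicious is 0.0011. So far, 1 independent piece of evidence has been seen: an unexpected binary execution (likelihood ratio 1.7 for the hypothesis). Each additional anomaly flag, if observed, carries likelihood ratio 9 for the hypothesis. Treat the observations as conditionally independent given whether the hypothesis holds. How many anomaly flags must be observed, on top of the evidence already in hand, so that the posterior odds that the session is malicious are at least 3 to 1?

Prior odds = 0.0011/0.9989 = 11/9989.
Bayes factor of the evidence already in hand = 1.7.
Odds after that evidence = (11/9989) × 1.7 = 187/99890.
Target odds = 3.
Need 9ⁿ ≥ 3 ÷ (187/99890) = 299670/187.
9³ = 729 falls short of 299670/187 but 9⁴ = 6561 reaches it, so n = 4.

4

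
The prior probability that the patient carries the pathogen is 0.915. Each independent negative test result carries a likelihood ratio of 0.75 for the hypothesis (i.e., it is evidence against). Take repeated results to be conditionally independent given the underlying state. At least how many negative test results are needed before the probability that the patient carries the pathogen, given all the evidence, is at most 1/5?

14

Prior odds: 0.915 ÷ 0.085 = 183/17.
Likelihood ratio per negative test result = 0.75.
Target posterior odds = 0.2/0.8 = 0.25.
Need (183/17) × 0.75ⁿ ≤ 0.25, i.e. 0.75ⁿ ≤ 17/732.
0.75¹³ = 1594323/67108864 is still above 17/732 but 0.75¹⁴ = 4782969/268435456 is at or below it, so n = 14.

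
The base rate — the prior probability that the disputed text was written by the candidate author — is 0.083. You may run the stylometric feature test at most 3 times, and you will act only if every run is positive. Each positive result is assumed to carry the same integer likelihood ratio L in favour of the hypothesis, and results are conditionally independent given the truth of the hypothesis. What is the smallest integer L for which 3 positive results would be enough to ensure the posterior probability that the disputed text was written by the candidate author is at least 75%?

4

Prior odds = 0.083/0.917 = 83/917.
Target odds = 0.75/0.25 = 3.
Need L³ ≥ 3 ÷ (83/917) = 2751/83.
3³ = 27 < 2751/83 ≤ 64 = 4³, so L = 4.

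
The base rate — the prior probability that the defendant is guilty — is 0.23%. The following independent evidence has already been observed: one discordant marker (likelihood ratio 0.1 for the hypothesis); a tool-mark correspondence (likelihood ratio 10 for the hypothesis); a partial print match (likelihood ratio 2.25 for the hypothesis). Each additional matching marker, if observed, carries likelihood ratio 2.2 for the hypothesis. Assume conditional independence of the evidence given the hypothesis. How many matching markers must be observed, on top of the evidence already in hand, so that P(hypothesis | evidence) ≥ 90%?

10

Prior odds = 0.0023/0.9977 = 23/9977.
Combined Bayes factor of the evidence already in hand = 0.1 × 10 × 2.25 = 2.25.
Odds after that evidence = (23/9977) × 2.25 = 207/39908.
Target odds = 0.9/0.1 = 9.
Need 2.2ⁿ ≥ 9 ÷ (207/39908) = 39908/23.
2.2⁹ ≈1207.27 falls short of 39908/23 but 2.2¹⁰ ≈2655.99 reaches it, so n = 10.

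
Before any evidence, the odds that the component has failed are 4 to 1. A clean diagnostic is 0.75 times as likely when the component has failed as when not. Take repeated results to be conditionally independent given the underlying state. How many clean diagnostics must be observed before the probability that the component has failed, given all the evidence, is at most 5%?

16

Prior odds = 4.
Likelihood ratio per clean diagnostic = 0.75.
Target posterior odds = 0.05/0.95 = 1/19.
Need 4 × 0.75ⁿ ≤ 1/19, i.e. 0.75ⁿ ≤ 1/76.
0.75¹⁵ ≈0.0133635 is still above 1/76 but 0.75¹⁶ ≈0.0100226 is at or below it, so n = 16.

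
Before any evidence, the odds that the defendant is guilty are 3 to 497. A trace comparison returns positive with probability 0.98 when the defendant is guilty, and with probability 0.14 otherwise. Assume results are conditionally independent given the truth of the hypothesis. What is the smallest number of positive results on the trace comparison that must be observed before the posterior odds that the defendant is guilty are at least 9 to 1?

Prior odds = 3/497.
Likelihood ratio of a positive result = 0.98/0.14 = 7.
Target odds = 9.
Need (3/497) × 7ⁿ ≥ 9, i.e. 7ⁿ ≥ 1491.
7³ = 343 falls short of 1491 but 7⁴ = 2401 reaches it, so n = 4.

4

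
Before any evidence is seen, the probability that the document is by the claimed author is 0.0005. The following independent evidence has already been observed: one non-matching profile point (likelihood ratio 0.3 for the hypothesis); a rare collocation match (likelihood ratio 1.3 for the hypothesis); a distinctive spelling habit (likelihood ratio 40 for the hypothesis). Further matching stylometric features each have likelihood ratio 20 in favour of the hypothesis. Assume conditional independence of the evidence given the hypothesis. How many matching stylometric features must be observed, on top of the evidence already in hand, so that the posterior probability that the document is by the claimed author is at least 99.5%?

Prior odds = 0.0005/0.9995 = 1/1999.
Combined Bayes factor of the evidence already in hand = 0.3 × 1.3 × 40 = 15.6.
Odds after that evidence = (1/1999) × 15.6 = 78/9995.
Target odds = 0.995/0.005 = 199.
Need 20ⁿ ≥ 199 ÷ (78/9995) = 1989005/78.
20³ = 8000 falls short of 1989005/78 but 20⁴ = 160000 reaches it, so n = 4.

4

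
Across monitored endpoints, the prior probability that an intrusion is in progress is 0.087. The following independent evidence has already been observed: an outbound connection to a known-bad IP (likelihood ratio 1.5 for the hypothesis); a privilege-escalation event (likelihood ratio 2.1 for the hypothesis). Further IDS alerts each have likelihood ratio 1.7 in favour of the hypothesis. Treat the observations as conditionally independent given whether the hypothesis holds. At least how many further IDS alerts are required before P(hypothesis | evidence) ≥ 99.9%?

Prior odds = 0.087/0.913 = 87/913.
Combined Bayes factor of the evidence already in hand = 1.5 × 2.1 = 3.15.
Odds after that evidence = (87/913) × 3.15 = 5481/18260.
Target odds = 0.999/0.001 = 999.
Need 1.7ⁿ ≥ 999 ÷ (5481/18260) = 675620/203.
1.7¹⁵ ≈2862.42 falls short of 675620/203 but 1.7¹⁶ ≈4866.12 reaches it, so n = 16.

16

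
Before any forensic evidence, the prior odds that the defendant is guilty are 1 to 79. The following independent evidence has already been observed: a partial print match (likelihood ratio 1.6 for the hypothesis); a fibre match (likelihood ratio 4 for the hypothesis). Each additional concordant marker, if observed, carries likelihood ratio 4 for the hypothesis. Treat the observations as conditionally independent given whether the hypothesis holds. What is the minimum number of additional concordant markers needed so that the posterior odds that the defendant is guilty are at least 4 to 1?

3

Prior odds = 1/79.
Combined Bayes factor of the evidence already in hand = 1.6 × 4 = 6.4.
Odds after that evidence = (1/79) × 6.4 = 32/395.
Target odds = 4.
Need 4ⁿ ≥ 4 ÷ (32/395) = 49.375.
4² = 16 falls short of 49.375 but 4³ = 64 reaches it, so n = 3.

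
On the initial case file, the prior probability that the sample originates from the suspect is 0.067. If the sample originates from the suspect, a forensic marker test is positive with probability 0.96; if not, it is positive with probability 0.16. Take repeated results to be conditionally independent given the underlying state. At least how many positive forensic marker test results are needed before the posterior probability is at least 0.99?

5

Prior odds = 0.067/0.933 = 67/933.
Likelihood ratio of a positive = 0.96/0.16 = 6.
Target posterior odds = 0.99/0.01 = 99.
Require 6ⁿ ≥ 99 ÷ (67/933) = 92367/67.
6⁴ = 1296 falls short of 92367/67 but 6⁵ = 7776 reaches it, so n = 5.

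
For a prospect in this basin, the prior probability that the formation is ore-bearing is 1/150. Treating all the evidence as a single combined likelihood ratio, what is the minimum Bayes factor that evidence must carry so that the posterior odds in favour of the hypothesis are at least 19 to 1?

2831

Prior odds = (1/150)/(149/150) = 1/149.
Target odds = 19.
Required Bayes factor = 19 ÷ (1/149) = 2831.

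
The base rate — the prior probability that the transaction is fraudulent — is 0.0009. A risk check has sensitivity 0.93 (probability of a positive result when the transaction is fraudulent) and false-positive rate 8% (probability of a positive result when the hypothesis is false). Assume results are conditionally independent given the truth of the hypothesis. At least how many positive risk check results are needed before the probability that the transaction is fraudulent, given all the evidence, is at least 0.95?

Prior odds = 0.0009/0.9991 = 9/9991.
Likelihood ratio of a positive result = 0.93/0.08 = 11.625.
Target posterior odds = 0.95/0.05 = 19.
Require 11.625ⁿ ≥ 19 ÷ (9/9991) = 189829/9.
11.625⁴ = 74805201/4096 falls short of 189829/9 but 11.625⁵ ≈212307 reaches it, so n = 5.

5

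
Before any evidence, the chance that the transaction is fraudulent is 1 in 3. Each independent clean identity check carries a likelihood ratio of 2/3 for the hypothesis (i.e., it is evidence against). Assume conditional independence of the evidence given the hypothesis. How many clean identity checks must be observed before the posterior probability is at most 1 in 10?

4

Prior odds = (1/3)/(2/3) = 0.5.
Likelihood ratio per clean identity check = 2/3.
Target posterior odds = 0.1/0.9 = 1/9.
Need 0.5 × (2/3)ⁿ ≤ 1/9, i.e. (2/3)ⁿ ≤ 2/9.
(2/3)³ = 8/27 is still above 2/9 but (2/3)⁴ = 16/81 is at or below it, so n = 4.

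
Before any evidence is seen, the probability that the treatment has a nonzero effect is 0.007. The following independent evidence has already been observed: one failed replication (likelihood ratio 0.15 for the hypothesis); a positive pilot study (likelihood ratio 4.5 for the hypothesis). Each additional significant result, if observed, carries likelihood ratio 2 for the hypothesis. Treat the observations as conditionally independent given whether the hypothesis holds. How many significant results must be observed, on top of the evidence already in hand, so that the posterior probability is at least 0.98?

Prior odds = 0.007/0.993 = 7/993.
Combined Bayes factor of the evidence already in hand = 0.15 × 4.5 = 0.675.
Odds after that evidence = (7/993) × 0.675 = 63/13240.
Target odds = 0.98/0.02 = 49.
Need 2ⁿ ≥ 49 ÷ (63/13240) = 92680/9.
2¹³ = 8192 falls short of 92680/9 but 2¹⁴ = 16384 reaches it, so n = 14.

14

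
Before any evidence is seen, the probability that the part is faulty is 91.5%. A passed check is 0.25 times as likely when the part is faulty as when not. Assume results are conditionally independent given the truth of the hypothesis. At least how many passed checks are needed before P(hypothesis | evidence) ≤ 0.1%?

7

Prior odds: 0.915 ÷ 0.085 = 183/17.
Likelihood ratio per passed check = 0.25.
Target odds: 0.001 ÷ 0.999 = 1/999.
Require 0.25ⁿ ≤ 1/999 ÷ (183/17) = 17/182817.
0.25⁶ = 1/4096 is still above 17/182817 but 0.25⁷ = 1/16384 is at or below it, so n = 7.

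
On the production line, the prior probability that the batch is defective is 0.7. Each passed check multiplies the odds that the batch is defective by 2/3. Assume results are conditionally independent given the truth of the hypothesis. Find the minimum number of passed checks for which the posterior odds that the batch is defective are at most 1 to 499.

18

Prior odds = 0.7/0.3 = 7/3.
Likelihood ratio per passed check = 2/3.
Target odds = 1/499.
Require (2/3)ⁿ ≤ 1/499 ÷ (7/3) = 3/3493.
(2/3)¹⁷ = 131072/129140163 is still above 3/3493 but (2/3)¹⁸ = 262144/387420489 is at or below it, so n = 18.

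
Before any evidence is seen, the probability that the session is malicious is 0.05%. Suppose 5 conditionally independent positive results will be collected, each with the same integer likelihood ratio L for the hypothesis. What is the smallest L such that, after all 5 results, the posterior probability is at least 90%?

Prior odds = 0.0005/0.9995 = 1/1999.
Target odds = 0.9/0.1 = 9.
Need L⁵ ≥ 9 ÷ (1/1999) = 17991.
7⁵ = 16807 < 17991 ≤ 32768 = 8⁵, so L = 8.

8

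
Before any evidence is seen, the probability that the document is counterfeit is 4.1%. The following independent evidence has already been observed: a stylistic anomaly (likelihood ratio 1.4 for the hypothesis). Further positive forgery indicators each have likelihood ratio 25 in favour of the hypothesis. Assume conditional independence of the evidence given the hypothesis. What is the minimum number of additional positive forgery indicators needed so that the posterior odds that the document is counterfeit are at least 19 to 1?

Prior odds = 0.041/0.959 = 41/959.
Bayes factor of the evidence already in hand = 1.4.
Odds after that evidence = (41/959) × 1.4 = 41/685.
Target odds = 19.
Need 25ⁿ ≥ 19 ÷ (41/685) = 13015/41.
25¹ = 25 falls short of 13015/41 but 25² = 625 reaches it, so n = 2.

2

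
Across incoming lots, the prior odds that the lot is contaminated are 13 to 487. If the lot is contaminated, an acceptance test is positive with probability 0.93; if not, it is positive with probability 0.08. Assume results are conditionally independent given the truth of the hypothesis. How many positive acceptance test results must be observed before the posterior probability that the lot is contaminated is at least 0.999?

5

Prior odds = 13/487.
Likelihood ratio of a positive = 0.93/0.08 = 11.625.
Target odds: 0.999 ÷ 0.001 = 999.
Require 11.625ⁿ ≥ 999 ÷ (13/487) = 486513/13.
11.625⁴ = 74805201/4096 falls short of 486513/13 but 11.625⁵ ≈212307 reaches it, so n = 5.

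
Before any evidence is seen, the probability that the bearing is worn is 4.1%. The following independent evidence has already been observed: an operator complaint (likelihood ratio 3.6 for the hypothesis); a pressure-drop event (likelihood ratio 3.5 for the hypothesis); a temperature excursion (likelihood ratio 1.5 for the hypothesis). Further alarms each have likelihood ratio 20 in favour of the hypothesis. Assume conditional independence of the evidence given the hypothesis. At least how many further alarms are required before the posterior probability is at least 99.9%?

3

Prior odds = 0.041/0.959 = 41/959.
Combined Bayes factor of the evidence already in hand = 3.6 × 3.5 × 1.5 = 18.9.
Odds after that evidence = (41/959) × 18.9 = 1107/1370.
Target odds = 0.999/0.001 = 999.
Need 20ⁿ ≥ 999 ÷ (1107/1370) = 50690/41.
20² = 400 falls short of 50690/41 but 20³ = 8000 reaches it, so n = 3.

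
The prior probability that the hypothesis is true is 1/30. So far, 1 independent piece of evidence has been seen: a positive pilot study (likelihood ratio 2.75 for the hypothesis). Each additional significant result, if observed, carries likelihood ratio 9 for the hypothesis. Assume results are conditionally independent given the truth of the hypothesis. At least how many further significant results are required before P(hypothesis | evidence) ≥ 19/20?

3

Prior odds = (1/30)/(29/30) = 1/29.
Bayes factor of the evidence already in hand = 2.75.
Odds after that evidence = (1/29) × 2.75 = 11/116.
Target odds = 0.95/0.05 = 19.
Need 9ⁿ ≥ 19 ÷ (11/116) = 2204/11.
9² = 81 falls short of 2204/11 but 9³ = 729 reaches it, so n = 3.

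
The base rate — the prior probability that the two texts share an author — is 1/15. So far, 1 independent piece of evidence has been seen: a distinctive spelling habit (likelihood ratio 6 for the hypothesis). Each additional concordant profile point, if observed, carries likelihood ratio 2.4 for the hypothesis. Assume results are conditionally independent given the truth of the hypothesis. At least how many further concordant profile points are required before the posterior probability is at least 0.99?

7

Prior odds = (1/15)/(14/15) = 1/14.
Bayes factor of the evidence already in hand = 6.
Odds after that evidence = (1/14) × 6 = 3/7.
Target odds = 0.99/0.01 = 99.
Need 2.4ⁿ ≥ 99 ÷ (3/7) = 231.
2.4⁶ = 2985984/15625 falls short of 231 but 2.4⁷ = 35831808/78125 reaches it, so n = 7.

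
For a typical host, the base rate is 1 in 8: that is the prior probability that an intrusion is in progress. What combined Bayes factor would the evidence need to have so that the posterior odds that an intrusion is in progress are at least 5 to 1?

Prior odds = 0.125/0.875 = 1/7.
Target odds = 5.
Required Bayes factor = 5 ÷ (1/7) = 35.

35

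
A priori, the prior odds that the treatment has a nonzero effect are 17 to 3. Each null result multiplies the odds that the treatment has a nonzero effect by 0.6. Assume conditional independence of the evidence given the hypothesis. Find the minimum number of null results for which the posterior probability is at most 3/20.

7

Prior odds = 17/3.
Likelihood ratio per null result = 0.6.
Target odds: 0.15 ÷ 0.85 = 3/17.
Require 0.6ⁿ ≤ 3/17 ÷ (17/3) = 9/289.
0.6⁶ = 729/15625 is still above 9/289 but 0.6⁷ = 2187/78125 is at or below it, so n = 7.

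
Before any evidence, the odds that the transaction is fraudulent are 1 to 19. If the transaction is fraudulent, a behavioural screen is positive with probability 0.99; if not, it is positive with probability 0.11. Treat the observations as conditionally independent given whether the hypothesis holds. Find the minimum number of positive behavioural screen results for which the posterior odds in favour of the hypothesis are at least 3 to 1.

Prior odds = 1/19.
Likelihood ratio of a positive = 0.99/0.11 = 9.
Target odds = 3.
Require 9ⁿ ≥ 3 ÷ (1/19) = 57.
9¹ = 9 falls short of 57 but 9² = 81 reaches it, so n = 2.

2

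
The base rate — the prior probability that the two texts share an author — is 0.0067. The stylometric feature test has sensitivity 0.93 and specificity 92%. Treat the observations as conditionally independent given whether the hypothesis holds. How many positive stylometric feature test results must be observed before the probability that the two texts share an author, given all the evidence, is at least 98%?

4

Prior odds = 0.0067/0.9933 = 67/9933.
False-positive rate = 1 − 0.92 = 0.08; likelihood ratio of a positive = 0.93/0.08 = 11.625.
Target odds: 0.98 ÷ 0.02 = 49.
Require 11.625ⁿ ≥ 49 ÷ (67/9933) = 486717/67.
11.625³ = 804357/512 falls short of 486717/67 but 11.625⁴ = 74805201/4096 reaches it, so n = 4.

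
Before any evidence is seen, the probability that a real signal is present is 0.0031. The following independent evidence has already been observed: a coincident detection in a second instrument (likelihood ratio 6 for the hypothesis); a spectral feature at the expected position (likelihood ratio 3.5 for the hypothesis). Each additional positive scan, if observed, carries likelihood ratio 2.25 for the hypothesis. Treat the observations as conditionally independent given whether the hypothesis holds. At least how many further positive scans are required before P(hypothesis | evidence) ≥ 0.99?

10

Prior odds = 0.0031/0.9969 = 31/9969.
Combined Bayes factor of the evidence already in hand = 6 × 3.5 = 21.
Odds after that evidence = (31/9969) × 21 = 217/3323.
Target odds = 0.99/0.01 = 99.
Need 2.25ⁿ ≥ 99 ÷ (217/3323) = 328977/217.
2.25⁹ = 387420489/262144 falls short of 328977/217 but 2.25¹⁰ ≈3325.26 reaches it, so n = 10.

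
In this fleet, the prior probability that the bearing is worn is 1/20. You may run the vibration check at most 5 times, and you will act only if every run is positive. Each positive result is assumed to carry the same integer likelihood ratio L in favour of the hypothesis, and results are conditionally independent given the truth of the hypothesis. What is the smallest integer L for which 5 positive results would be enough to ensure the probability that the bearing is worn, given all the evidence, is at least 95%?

4

Prior odds = 0.05/0.95 = 1/19.
Target odds = 0.95/0.05 = 19.
Need L⁵ ≥ 19 ÷ (1/19) = 361.
3⁵ = 243 < 361 ≤ 1024 = 4⁵, so L = 4.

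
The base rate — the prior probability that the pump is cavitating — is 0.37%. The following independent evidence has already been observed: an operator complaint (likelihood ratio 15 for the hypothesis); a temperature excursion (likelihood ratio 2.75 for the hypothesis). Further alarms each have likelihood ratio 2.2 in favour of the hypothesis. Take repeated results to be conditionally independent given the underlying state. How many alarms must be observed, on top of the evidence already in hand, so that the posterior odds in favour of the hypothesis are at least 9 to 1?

Prior odds = 0.0037/0.9963 = 37/9963.
Combined Bayes factor of the evidence already in hand = 15 × 2.75 = 41.25.
Odds after that evidence = (37/9963) × 41.25 = 2035/13284.
Target odds = 9.
Need 2.2ⁿ ≥ 9 ÷ (2035/13284) = 119556/2035.
2.2⁵ = 51.53632 falls short of 119556/2035 but 2.2⁶ = 1771561/15625 reaches it, so n = 6.

6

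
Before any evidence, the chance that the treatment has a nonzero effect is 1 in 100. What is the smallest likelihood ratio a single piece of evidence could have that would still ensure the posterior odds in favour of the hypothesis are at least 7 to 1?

693

Prior odds = 0.01/0.99 = 1/99.
Target odds = 7.
Required Bayes factor = 7 ÷ (1/99) = 693.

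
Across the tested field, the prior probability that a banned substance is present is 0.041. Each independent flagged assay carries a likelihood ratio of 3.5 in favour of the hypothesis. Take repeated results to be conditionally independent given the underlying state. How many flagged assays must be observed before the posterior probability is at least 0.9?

5

Prior odds: 0.041 ÷ 0.959 = 41/959.
Likelihood ratio per flagged assay = 3.5.
Target posterior odds = 0.9/0.1 = 9.
Need (41/959) × 3.5ⁿ ≥ 9, i.e. 3.5ⁿ ≥ 8631/41.
3.5⁴ = 150.0625 falls short of 8631/41 but 3.5⁵ = 525.21875 reaches it, so n = 5.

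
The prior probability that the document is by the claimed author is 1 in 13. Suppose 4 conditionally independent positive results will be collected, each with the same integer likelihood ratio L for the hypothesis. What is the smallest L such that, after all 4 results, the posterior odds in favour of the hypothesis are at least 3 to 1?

Prior odds = (1/13)/(12/13) = 1/12.
Target odds = 3.
Need L⁴ ≥ 3 ÷ (1/12) = 36.
2⁴ = 16 < 36 ≤ 81 = 3⁴, so L = 3.

3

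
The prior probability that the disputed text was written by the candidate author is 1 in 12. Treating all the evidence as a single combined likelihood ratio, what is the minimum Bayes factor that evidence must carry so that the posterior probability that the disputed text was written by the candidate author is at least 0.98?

539

Prior odds = (1/12)/(11/12) = 1/11.
Target odds = 0.98/0.02 = 49.
Required Bayes factor = 49 ÷ (1/11) = 539.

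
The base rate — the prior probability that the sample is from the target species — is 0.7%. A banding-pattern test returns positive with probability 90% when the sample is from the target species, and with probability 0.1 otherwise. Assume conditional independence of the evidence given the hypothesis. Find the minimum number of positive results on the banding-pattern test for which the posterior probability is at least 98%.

Prior odds = 0.007/0.993 = 7/993.
Likelihood ratio of a positive result = 0.9/0.1 = 9.
Target odds: 0.98 ÷ 0.02 = 49.
Need (7/993) × 9ⁿ ≥ 49, i.e. 9ⁿ ≥ 6951.
9⁴ = 6561 falls short of 6951 but 9⁵ = 59049 reaches it, so n = 5.

5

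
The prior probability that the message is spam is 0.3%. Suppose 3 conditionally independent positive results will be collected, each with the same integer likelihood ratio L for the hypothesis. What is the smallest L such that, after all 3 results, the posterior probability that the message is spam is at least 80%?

Prior odds = 0.003/0.997 = 3/997.
Target odds = 0.8/0.2 = 4.
Need L³ ≥ 4 ÷ (3/997) = 3988/3.
10³ = 1000 < 3988/3 ≤ 1331 = 11³, so L = 11.

11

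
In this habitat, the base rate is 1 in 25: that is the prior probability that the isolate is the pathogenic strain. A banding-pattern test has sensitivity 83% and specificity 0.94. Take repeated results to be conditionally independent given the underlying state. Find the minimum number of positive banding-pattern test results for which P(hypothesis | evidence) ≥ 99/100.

Prior odds: 0.04 ÷ 0.96 = 1/24.
False-positive rate = 1 − 0.94 = 0.06; likelihood ratio of a positive = 0.83/0.06 = 83/6.
Target odds: 0.99 ÷ 0.01 = 99.
Need (1/24) × (83/6)ⁿ ≥ 99, i.e. (83/6)ⁿ ≥ 2376.
(83/6)² = 6889/36 falls short of 2376 but (83/6)³ = 571787/216 reaches it, so n = 3.

3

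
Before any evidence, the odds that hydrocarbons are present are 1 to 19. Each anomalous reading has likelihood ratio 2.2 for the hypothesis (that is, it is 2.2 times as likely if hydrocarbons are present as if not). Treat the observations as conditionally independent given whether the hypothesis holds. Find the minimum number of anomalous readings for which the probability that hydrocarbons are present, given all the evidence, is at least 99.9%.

Prior odds = 1/19.
Likelihood ratio per anomalous reading = 2.2.
Target odds: 0.999 ÷ 0.001 = 999.
Need (1/19) × 2.2ⁿ ≥ 999, i.e. 2.2ⁿ ≥ 18981.
2.2¹² ≈12855 falls short of 18981 but 2.2¹³ ≈28281 reaches it, so n = 13.

13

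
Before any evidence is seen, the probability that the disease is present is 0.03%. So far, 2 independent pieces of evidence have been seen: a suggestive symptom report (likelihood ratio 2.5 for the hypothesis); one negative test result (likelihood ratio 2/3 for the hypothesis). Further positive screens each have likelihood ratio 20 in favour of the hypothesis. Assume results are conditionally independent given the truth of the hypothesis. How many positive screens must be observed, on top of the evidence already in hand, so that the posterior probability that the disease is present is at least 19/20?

Prior odds = 0.0003/0.9997 = 3/9997.
Combined Bayes factor of the evidence already in hand = 2.5 × (2/3) = 5/3.
Odds after that evidence = (3/9997) × 5/3 = 5/9997.
Target odds = 0.95/0.05 = 19.
Need 20ⁿ ≥ 19 ÷ (5/9997) = 37988.6.
20³ = 8000 falls short of 37988.6 but 20⁴ = 160000 reaches it, so n = 4.

4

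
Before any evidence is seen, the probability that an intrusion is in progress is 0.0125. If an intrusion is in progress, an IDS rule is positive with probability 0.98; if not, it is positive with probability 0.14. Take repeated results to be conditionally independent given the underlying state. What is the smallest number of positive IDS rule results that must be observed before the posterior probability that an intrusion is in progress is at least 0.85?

Prior odds = 0.0125/0.9875 = 1/79.
Likelihood ratio of a positive = 0.98/0.14 = 7.
Target odds: 0.85 ÷ 0.15 = 17/3.
Require 7ⁿ ≥ 17/3 ÷ (1/79) = 1343/3.
7³ = 343 falls short of 1343/3 but 7⁴ = 2401 reaches it, so n = 4.

4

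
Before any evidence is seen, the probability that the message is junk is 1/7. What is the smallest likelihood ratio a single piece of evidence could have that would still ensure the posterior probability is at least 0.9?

54

Prior odds = (1/7)/(6/7) = 1/6.
Target odds = 0.9/0.1 = 9.
Required Bayes factor = 9 ÷ (1/6) = 54.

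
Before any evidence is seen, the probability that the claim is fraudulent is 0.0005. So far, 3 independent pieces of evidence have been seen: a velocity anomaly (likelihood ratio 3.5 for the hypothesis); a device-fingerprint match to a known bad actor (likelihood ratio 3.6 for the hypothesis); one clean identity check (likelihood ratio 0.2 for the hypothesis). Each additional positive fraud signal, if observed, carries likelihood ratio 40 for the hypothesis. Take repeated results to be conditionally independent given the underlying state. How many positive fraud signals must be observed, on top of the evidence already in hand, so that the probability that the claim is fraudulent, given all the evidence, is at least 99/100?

Prior odds = 0.0005/0.9995 = 1/1999.
Combined Bayes factor of the evidence already in hand = 3.5 × 3.6 × 0.2 = 2.52.
Odds after that evidence = (1/1999) × 2.52 = 63/49975.
Target odds = 0.99/0.01 = 99.
Need 40ⁿ ≥ 99 ÷ (63/49975) = 549725/7.
40³ = 64000 falls short of 549725/7 but 40⁴ = 2560000 reaches it, so n = 4.

4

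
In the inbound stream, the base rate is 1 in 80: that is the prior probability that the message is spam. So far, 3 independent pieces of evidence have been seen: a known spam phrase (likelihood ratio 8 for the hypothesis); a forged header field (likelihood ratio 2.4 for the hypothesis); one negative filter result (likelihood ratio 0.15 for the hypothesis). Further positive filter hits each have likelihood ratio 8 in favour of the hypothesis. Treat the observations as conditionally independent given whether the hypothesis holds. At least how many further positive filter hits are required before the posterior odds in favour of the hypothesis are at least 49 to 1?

4

Prior odds = 0.0125/0.9875 = 1/79.
Combined Bayes factor of the evidence already in hand = 8 × 2.4 × 0.15 = 2.88.
Odds after that evidence = (1/79) × 2.88 = 72/1975.
Target odds = 49.
Need 8ⁿ ≥ 49 ÷ (72/1975) = 96775/72.
8³ = 512 falls short of 96775/72 but 8⁴ = 4096 reaches it, so n = 4.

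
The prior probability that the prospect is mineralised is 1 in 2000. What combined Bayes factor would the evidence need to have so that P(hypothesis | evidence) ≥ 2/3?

3998

Prior odds = 0.0005/0.9995 = 1/1999.
Target odds = (2/3)/(1/3) = 2.
Required Bayes factor = 2 ÷ (1/1999) = 3998.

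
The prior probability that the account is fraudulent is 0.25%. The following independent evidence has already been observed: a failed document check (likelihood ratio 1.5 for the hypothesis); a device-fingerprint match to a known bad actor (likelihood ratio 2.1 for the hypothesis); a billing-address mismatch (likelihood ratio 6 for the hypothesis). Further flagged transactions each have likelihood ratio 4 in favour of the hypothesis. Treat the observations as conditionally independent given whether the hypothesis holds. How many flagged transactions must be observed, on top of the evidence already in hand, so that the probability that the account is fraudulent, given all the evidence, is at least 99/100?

Prior odds = 0.0025/0.9975 = 1/399.
Combined Bayes factor of the evidence already in hand = 1.5 × 2.1 × 6 = 18.9.
Odds after that evidence = (1/399) × 18.9 = 9/190.
Target odds = 0.99/0.01 = 99.
Need 4ⁿ ≥ 99 ÷ (9/190) = 2090.
4⁵ = 1024 falls short of 2090 but 4⁶ = 4096 reaches it, so n = 6.

6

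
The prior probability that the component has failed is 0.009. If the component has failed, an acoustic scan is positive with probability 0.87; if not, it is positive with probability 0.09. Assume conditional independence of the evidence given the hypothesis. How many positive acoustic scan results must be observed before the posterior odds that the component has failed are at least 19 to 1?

4

Prior odds: 0.009 ÷ 0.991 = 9/991.
Likelihood ratio of a positive = 0.87/0.09 = 29/3.
Target odds = 19.
Need (9/991) × (29/3)ⁿ ≥ 19, i.e. (29/3)ⁿ ≥ 18829/9.
(29/3)³ = 24389/27 falls short of 18829/9 but (29/3)⁴ = 707281/81 reaches it, so n = 4.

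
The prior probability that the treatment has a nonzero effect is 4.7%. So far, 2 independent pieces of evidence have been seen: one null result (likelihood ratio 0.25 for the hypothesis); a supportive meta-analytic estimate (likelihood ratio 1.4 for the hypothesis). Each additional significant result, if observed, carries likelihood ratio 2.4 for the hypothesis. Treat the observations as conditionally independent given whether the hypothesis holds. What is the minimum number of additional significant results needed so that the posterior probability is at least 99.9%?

Prior odds = 0.047/0.953 = 47/953.
Combined Bayes factor of the evidence already in hand = 0.25 × 1.4 = 0.35.
Odds after that evidence = (47/953) × 0.35 = 329/19060.
Target odds = 0.999/0.001 = 999.
Need 2.4ⁿ ≥ 999 ÷ (329/19060) = 19040940/329.
2.4¹² ≈36520.3 falls short of 19040940/329 but 2.4¹³ ≈87648.8 reaches it, so n = 13.

13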